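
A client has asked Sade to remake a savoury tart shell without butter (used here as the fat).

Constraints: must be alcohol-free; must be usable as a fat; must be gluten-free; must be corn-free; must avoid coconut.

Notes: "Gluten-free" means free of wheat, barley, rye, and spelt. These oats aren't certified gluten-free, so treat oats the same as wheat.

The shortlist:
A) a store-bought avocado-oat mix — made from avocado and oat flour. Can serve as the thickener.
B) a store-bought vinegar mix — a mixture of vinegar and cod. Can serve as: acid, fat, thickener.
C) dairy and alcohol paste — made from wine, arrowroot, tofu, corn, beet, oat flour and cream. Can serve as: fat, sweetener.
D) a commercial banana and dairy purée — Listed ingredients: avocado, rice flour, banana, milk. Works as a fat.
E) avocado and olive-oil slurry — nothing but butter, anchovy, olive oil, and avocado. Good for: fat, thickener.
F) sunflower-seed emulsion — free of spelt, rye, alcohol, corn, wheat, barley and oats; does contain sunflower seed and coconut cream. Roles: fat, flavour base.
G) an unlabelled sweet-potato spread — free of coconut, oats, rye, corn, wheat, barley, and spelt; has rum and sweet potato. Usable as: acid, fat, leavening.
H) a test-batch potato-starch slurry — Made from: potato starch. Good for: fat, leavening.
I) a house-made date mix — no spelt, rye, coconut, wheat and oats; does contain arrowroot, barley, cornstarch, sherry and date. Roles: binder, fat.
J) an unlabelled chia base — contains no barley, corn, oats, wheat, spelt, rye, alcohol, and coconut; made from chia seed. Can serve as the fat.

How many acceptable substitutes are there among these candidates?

A: not usable as a fat; has oat flour, so not gluten-free — reject
B: no corn, no coconut — valid
C: has oat flour, so not gluten-free; has corn, so not corn-free (and 1 more) — reject
D: milk and rice flour etc. — none of it excluded — keep
E: all constraints satisfied — OK
F: has coconut cream, so not coconut-free — out
G: has rum, so not alcohol-free — out
H: all constraints satisfied — keep
I: has barley, so not gluten-free; has cornstarch, so not corn-free (and 1 more) — out
J: works as a fat, no alcohol, no corn — valid

5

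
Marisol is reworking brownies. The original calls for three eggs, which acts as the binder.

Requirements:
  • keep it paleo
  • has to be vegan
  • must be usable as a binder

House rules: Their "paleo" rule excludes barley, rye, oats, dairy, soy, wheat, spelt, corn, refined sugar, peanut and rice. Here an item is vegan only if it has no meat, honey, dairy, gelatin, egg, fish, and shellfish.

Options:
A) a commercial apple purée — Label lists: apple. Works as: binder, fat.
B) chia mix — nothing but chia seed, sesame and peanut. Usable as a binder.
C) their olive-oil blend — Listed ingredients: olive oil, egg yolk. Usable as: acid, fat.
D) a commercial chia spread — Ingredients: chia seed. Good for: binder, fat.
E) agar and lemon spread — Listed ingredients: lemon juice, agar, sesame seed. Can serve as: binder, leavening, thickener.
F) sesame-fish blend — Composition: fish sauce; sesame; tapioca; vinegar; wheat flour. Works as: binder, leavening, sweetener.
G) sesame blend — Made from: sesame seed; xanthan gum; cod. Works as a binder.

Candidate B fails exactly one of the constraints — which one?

paleo

usable as a binder: satisfied
paleo: has peanut — fails
vegan: satisfied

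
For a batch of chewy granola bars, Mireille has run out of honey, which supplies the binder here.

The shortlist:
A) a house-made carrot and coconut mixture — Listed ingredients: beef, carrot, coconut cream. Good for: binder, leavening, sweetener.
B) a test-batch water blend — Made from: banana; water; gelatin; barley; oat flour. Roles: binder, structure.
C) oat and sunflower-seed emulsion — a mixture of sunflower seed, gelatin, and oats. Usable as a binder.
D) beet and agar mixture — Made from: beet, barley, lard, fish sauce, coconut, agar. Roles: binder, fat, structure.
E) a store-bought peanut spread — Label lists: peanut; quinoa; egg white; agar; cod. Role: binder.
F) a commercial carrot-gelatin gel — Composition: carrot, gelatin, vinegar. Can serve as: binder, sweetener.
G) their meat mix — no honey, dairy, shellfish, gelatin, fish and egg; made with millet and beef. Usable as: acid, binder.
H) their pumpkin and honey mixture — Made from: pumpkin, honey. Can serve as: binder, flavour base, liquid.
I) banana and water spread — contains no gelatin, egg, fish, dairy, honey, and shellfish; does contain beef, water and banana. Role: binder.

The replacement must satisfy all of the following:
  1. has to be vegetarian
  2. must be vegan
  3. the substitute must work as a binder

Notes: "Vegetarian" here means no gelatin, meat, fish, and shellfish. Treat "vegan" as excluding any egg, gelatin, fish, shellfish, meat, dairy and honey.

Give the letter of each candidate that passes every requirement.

A: has beef, so not vegetarian; has beef, so not vegan — no
B: has gelatin, so not vegetarian; has gelatin, so not vegan — out
C: has gelatin, so not vegetarian; has gelatin, so not vegan — no
D: has fish sauce, so not vegetarian; has fish sauce, so not vegan — reject
E: has cod, so not vegetarian; has egg white, so not vegan — out
F: has gelatin, so not vegetarian; has gelatin, so not vegan — out
G: has beef, so not vegetarian; has beef, so not vegan — out
H: has honey, so not vegan — reject
I: has beef, so not vegetarian; has beef, so not vegan — no

none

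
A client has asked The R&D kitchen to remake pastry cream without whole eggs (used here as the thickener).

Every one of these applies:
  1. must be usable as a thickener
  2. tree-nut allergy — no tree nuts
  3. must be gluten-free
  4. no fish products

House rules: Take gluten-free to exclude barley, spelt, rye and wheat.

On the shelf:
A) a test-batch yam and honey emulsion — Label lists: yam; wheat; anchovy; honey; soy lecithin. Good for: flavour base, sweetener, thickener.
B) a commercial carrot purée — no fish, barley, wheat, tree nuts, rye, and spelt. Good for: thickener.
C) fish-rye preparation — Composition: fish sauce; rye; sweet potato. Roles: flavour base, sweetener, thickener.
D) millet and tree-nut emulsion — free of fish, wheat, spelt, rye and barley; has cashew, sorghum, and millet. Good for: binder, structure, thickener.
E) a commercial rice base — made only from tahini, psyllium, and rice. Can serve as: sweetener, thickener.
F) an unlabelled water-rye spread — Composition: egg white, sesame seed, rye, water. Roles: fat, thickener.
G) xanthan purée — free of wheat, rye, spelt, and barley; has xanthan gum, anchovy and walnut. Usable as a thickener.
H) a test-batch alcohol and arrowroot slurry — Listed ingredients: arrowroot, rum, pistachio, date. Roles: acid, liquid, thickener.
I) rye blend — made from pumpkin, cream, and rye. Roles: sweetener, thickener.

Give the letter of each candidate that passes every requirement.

B, E

A: has wheat, so not gluten-free; has anchovy, so not fish-free — reject
B: no fish, no tree nuts — valid
C: has rye, so not gluten-free; has fish sauce, so not fish-free — reject
D: has cashew, so not tree-nut-free — out
E: only rice, tahini and psyllium; none excluded — OK
F: has rye, so not gluten-free — out
G: has anchovy, so not fish-free; has walnut, so not tree-nut-free — out
H: has pistachio, so not tree-nut-free — reject
I: has rye, so not gluten-free — reject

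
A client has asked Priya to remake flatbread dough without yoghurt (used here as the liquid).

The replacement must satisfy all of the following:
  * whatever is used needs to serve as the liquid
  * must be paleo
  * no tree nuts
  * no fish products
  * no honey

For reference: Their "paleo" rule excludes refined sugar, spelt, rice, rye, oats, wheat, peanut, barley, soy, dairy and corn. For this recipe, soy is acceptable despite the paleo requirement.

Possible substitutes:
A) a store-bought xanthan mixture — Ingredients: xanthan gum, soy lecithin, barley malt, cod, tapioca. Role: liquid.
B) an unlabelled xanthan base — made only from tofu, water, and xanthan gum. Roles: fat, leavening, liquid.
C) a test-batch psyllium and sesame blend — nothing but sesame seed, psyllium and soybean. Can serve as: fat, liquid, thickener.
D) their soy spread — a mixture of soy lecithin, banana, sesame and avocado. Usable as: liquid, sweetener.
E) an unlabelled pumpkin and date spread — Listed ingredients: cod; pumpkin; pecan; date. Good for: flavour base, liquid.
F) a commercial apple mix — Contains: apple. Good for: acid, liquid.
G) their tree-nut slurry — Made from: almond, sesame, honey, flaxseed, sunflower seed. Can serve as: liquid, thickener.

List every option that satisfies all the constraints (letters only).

B, C, D, F

A: has barley malt, so not paleo; has cod, so not fish-free — reject
B: soy is permitted under the paleo carve-out; nothing else excluded — OK
C: soy is permitted under the paleo carve-out; nothing else excluded — keep
D: soy is permitted under the paleo carve-out; nothing else excluded — keep
E: has pecan, so not tree-nut-free; has cod, so not fish-free — reject
F: only apple; none excluded — keep
G: has almond, so not tree-nut-free; has honey, so not honey-free — out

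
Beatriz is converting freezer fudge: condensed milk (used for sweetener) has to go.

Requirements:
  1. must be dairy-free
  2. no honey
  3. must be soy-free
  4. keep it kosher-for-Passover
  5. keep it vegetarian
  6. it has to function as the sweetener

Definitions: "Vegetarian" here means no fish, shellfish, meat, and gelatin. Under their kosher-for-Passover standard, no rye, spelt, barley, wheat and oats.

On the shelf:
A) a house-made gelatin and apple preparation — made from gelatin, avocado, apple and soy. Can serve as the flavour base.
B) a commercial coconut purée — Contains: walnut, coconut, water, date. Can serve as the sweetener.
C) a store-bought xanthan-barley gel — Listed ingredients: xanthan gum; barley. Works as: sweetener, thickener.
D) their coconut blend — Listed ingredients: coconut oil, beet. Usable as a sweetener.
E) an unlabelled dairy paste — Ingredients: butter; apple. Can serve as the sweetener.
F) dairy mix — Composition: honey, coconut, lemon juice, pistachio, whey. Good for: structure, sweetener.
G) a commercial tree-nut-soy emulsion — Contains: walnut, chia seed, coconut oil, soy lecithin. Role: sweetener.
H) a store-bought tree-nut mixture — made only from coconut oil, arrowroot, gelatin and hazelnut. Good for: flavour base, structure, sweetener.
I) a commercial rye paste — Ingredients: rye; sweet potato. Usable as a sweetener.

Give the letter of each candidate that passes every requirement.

B, D

A: not usable as a sweetener; has gelatin, so not vegetarian (and 1 more) — no
B: coconut and walnut etc. — none of it excluded — keep
C: has barley, so not kosher-for-Passover — reject
D: only coconut oil and beet; none excluded — OK
E: has butter, so not dairy-free — reject
F: has whey, so not dairy-free; has honey, so not honey-free — no
G: has soy lecithin, so not soy-free — out
H: has gelatin, so not vegetarian — out
I: has rye, so not kosher-for-Passover — no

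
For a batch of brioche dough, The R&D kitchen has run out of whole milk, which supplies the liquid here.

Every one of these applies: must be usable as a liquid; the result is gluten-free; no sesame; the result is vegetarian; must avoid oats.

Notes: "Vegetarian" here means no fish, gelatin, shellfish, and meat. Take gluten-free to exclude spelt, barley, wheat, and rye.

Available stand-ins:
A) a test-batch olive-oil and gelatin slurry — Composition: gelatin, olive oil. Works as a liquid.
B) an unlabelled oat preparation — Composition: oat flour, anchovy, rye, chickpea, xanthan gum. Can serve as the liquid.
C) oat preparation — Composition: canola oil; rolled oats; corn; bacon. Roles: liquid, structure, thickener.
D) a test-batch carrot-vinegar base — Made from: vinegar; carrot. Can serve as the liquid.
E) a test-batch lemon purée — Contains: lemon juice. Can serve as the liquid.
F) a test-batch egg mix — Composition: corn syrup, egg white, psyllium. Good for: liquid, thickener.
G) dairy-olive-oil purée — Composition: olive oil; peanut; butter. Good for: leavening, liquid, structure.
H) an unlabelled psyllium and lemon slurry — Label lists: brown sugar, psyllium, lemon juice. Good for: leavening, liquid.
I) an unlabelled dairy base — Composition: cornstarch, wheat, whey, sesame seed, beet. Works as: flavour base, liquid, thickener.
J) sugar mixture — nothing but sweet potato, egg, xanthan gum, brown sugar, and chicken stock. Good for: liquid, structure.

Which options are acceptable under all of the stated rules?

D, E, F, G, H

A: has gelatin, so not vegetarian — out
B: has anchovy, so not vegetarian; has rye, so not gluten-free (and 1 more) — no
C: has bacon, so not vegetarian; has rolled oats, so not oat-free — out
D: only carrot and vinegar; none excluded — valid
E: works as a liquid, gluten-free, vegetarian — valid
F: vegetarian, gluten-free — OK
G: only butter, peanut, and olive oil; none excluded — OK
H: no oats, vegetarian — valid
I: has wheat, so not gluten-free; has sesame seed, so not sesame-free — no
J: has chicken stock, so not vegetarian — out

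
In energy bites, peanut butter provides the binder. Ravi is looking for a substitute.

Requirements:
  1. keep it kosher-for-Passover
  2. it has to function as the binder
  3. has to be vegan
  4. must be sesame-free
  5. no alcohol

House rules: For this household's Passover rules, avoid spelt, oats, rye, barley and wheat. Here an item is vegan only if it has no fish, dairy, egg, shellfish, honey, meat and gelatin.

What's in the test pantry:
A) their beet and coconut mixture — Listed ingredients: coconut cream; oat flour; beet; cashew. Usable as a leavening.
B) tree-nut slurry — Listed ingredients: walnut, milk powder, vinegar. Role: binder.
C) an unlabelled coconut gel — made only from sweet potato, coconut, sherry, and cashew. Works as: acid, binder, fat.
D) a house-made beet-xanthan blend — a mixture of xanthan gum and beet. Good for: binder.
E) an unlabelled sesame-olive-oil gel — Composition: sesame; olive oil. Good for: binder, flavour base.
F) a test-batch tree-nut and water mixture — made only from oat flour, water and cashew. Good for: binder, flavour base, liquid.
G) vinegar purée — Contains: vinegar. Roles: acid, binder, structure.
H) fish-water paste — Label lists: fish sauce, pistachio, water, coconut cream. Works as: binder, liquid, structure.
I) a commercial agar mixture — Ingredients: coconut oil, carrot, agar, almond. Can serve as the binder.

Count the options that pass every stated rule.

3

A: not usable as a binder; has oat flour, so not kosher-for-Passover — no
B: has milk powder, so not vegan — reject
C: has sherry, so not alcohol-free — reject
D: nothing on the exclusion list — OK
E: has sesame, so not sesame-free — no
F: has oat flour, so not kosher-for-Passover — reject
G: all constraints satisfied — OK
H: has fish sauce, so not vegan — out
I: works as a binder, no sesame, kosher-for-Passover — valid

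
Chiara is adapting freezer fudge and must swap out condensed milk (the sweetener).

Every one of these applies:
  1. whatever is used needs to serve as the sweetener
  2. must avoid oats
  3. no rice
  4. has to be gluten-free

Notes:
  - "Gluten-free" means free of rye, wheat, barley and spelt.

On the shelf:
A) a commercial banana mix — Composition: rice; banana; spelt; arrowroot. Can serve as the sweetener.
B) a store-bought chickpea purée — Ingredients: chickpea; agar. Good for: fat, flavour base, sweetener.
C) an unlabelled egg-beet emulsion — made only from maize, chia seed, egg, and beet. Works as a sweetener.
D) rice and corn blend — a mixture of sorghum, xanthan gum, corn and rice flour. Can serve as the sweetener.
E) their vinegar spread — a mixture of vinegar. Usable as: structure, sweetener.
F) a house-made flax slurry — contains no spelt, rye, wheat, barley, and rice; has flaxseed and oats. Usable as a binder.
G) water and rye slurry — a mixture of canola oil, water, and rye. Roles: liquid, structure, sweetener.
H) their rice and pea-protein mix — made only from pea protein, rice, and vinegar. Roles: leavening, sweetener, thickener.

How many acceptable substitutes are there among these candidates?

A: has spelt, so not gluten-free; has rice, so not rice-free — no
B: no oats, no rice — keep
C: gluten-free, no oats — keep
D: has rice flour, so not rice-free — out
E: all constraints satisfied — OK
F: not usable as a sweetener; has oats, so not oat-free — out
G: has rye, so not gluten-free — reject
H: has rice, so not rice-free — out

3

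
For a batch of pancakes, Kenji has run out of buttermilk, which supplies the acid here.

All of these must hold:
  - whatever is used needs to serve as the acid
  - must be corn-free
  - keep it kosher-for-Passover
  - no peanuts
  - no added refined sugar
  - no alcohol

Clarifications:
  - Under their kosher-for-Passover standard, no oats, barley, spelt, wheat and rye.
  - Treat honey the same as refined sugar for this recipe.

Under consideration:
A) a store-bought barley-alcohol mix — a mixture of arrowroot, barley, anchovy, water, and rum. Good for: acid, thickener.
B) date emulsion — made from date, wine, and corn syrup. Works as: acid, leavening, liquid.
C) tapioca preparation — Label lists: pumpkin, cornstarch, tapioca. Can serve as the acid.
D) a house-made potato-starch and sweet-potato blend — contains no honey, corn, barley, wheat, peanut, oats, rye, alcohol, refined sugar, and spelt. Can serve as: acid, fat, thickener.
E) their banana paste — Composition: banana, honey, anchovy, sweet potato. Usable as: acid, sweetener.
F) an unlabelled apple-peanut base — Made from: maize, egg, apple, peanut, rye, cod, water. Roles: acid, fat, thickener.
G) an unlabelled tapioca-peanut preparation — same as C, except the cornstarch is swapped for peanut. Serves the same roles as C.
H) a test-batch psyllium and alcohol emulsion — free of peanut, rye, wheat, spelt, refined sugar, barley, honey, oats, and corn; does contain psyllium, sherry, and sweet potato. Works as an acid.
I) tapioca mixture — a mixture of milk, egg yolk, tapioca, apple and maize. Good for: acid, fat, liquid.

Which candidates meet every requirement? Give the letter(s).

A: has barley, so not kosher-for-Passover; has rum, so not alcohol-free — reject
B: has wine, so not alcohol-free; has corn syrup, so not corn-free — reject
C: has cornstarch, so not corn-free — no
D: all constraints satisfied — valid
E: has honey, so not no-added-sugar — out
F: has rye, so not kosher-for-Passover; has maize, so not corn-free (and 1 more) — out
G: has peanut, so not peanut-free — reject
H: has sherry, so not alcohol-free — no
I: has maize, so not corn-free — out

D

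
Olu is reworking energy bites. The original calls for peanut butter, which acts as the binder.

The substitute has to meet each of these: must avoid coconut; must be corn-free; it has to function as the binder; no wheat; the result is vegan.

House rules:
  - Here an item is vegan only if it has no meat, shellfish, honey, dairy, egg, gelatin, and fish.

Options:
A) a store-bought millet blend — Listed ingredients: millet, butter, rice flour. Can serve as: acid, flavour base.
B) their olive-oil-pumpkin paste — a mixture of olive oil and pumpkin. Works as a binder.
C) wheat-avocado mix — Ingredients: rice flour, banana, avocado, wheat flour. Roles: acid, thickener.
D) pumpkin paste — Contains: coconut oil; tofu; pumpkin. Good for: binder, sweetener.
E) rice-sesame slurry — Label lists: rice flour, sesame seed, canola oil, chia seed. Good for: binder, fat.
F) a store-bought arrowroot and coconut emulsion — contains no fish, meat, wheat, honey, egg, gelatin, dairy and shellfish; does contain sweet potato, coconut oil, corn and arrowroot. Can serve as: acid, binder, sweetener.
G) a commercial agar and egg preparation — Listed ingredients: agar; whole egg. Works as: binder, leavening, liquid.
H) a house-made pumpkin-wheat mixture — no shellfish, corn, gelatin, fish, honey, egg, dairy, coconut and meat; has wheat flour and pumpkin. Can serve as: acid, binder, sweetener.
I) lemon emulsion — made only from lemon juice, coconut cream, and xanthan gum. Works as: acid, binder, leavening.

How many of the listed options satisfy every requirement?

A: not usable as a binder; has butter, so not vegan — out
B: nothing on the exclusion list — valid
C: not usable as a binder; has wheat flour, so not wheat-free — out
D: has coconut oil, so not coconut-free — reject
E: rice flour and sesame seed etc. — none of it excluded — valid
F: has coconut oil, so not coconut-free; has corn, so not corn-free — reject
G: has whole egg, so not vegan — out
H: has wheat flour, so not wheat-free — no
I: has coconut cream, so not coconut-free — no

2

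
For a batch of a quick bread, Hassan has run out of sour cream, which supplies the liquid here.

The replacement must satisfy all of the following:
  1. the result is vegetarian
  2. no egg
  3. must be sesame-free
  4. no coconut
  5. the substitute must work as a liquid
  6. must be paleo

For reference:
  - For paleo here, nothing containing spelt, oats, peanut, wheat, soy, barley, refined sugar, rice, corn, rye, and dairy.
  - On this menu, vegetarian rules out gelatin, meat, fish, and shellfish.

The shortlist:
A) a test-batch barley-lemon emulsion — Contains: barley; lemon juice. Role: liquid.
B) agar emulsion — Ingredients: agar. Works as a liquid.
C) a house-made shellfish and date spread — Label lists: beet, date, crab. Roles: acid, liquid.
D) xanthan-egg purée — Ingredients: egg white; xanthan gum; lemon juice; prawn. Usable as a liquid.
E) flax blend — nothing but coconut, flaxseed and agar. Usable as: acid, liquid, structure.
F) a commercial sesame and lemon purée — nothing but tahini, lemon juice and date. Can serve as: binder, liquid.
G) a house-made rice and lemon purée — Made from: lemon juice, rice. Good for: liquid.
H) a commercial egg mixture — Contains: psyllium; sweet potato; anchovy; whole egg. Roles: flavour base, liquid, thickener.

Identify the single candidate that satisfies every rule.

A: has barley, so not paleo — no
B: all constraints satisfied — OK
C: has crab, so not vegetarian — no
D: has prawn, so not vegetarian; has egg white, so not egg-free — out
E: has coconut, so not coconut-free — reject
F: has tahini, so not sesame-free — reject
G: has rice, so not paleo — out
H: has anchovy, so not vegetarian; has whole egg, so not egg-free — reject

B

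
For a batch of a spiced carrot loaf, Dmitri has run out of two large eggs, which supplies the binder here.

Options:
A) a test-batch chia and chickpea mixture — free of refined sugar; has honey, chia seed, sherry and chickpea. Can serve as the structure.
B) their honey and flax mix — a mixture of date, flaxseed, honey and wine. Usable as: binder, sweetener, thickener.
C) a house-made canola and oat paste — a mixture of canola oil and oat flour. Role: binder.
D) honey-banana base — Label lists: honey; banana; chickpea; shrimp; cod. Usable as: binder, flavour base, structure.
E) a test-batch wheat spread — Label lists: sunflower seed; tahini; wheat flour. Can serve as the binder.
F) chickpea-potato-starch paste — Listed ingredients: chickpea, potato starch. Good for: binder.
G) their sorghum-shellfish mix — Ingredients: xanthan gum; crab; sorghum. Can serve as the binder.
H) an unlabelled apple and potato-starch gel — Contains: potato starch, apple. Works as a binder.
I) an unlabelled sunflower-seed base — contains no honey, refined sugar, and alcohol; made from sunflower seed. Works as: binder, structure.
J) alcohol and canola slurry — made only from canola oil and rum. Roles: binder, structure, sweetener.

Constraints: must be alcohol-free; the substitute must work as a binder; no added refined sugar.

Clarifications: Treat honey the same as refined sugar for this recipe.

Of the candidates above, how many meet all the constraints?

A: not usable as a binder; has honey, so not no-added-sugar (and 1 more) — reject
B: has honey, so not no-added-sugar; has wine, so not alcohol-free — reject
C: works as a binder, no alcohol, no-added-sugar — OK
D: has honey, so not no-added-sugar — no
E: works as a binder, no alcohol, no-added-sugar — OK
F: works as a binder, no alcohol, no-added-sugar — valid
G: works as a binder, no alcohol, no-added-sugar — OK
H: nothing on the exclusion list — OK
I: no-added-sugar, no alcohol — valid
J: has rum, so not alcohol-free — no

6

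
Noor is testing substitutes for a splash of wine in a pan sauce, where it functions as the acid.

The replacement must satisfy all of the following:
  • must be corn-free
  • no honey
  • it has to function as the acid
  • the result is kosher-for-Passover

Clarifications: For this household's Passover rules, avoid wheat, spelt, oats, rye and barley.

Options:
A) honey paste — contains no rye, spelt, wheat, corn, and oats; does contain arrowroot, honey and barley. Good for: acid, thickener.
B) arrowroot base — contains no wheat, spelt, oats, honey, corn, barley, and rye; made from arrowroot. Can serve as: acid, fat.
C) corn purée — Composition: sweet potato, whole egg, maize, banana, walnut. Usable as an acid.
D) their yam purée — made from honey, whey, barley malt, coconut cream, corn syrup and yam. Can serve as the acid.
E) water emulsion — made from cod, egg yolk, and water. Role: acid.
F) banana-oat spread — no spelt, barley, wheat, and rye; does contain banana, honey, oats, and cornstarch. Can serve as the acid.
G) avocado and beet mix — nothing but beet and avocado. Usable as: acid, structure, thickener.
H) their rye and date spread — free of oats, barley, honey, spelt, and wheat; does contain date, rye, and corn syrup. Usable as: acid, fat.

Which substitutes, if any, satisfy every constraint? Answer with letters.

A: has barley, so not kosher-for-Passover; has honey, so not honey-free — no
B: nothing on the exclusion list — OK
C: has maize, so not corn-free — out
D: has barley malt, so not kosher-for-Passover; has corn syrup, so not corn-free (and 1 more) — reject
E: works as an acid, no honey, kosher-for-Passover — OK
F: has oats, so not kosher-for-Passover; has cornstarch, so not corn-free (and 1 more) — out
G: nothing on the exclusion list — OK
H: has rye, so not kosher-for-Passover; has corn syrup, so not corn-free — reject

B, E, G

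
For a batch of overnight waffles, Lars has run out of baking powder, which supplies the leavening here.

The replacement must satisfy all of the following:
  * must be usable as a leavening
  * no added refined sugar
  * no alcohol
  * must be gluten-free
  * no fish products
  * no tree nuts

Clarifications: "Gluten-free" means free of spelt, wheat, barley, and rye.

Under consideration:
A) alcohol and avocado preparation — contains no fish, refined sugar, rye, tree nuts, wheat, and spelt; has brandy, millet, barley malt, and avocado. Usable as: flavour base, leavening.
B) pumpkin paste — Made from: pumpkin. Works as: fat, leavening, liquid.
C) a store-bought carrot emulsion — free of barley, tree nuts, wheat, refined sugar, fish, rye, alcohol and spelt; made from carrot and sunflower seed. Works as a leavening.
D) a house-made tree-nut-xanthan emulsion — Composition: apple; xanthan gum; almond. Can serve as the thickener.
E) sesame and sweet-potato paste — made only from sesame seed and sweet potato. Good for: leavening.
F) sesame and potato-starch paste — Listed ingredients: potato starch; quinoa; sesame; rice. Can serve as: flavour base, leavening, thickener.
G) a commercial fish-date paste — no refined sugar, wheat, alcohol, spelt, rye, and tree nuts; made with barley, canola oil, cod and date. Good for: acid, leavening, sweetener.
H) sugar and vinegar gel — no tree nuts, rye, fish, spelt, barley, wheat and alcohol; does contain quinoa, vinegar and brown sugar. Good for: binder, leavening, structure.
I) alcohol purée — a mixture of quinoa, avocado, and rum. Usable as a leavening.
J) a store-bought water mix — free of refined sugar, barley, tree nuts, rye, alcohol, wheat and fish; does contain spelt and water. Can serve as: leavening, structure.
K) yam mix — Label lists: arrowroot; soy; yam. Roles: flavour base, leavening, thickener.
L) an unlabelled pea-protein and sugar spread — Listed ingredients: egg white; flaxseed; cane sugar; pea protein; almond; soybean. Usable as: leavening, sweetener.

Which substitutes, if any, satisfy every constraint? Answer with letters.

B, C, E, F, K

A: has barley malt, so not gluten-free; has brandy, so not alcohol-free — out
B: only pumpkin; none excluded — OK
C: works as a leavening, gluten-free, no fish — valid
D: not usable as a leavening; has almond, so not tree-nut-free — out
E: no tree nuts, no alcohol — valid
F: rice and sesame etc. — none of it excluded — keep
G: has barley, so not gluten-free; has cod, so not fish-free — out
H: has brown sugar, so not no-added-sugar — reject
I: has rum, so not alcohol-free — no
J: has spelt, so not gluten-free — reject
K: only soy, yam, and arrowroot; none excluded — keep
L: has almond, so not tree-nut-free; has cane sugar, so not no-added-sugar — no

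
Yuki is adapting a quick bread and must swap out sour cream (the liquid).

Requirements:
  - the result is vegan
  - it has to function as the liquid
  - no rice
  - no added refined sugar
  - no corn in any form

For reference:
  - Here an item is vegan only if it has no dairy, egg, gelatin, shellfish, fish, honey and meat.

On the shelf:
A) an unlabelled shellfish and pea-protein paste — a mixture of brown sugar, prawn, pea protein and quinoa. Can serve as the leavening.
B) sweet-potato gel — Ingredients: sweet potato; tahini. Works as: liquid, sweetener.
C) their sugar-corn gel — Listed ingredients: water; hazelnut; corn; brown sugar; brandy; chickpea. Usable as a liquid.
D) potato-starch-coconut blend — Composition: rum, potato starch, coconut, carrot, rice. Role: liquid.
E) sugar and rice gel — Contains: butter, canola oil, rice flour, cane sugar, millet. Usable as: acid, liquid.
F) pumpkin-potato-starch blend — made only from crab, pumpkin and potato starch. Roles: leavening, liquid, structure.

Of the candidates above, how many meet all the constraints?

A: not usable as a liquid; has prawn, so not vegan (and 1 more) — out
B: works as a liquid, no refined sugar, vegan — OK
C: has corn, so not corn-free; has brown sugar, so not no-added-sugar — out
D: has rice, so not rice-free — no
E: has butter, so not vegan; has rice flour, so not rice-free (and 1 more) — no
F: has crab, so not vegan — out

1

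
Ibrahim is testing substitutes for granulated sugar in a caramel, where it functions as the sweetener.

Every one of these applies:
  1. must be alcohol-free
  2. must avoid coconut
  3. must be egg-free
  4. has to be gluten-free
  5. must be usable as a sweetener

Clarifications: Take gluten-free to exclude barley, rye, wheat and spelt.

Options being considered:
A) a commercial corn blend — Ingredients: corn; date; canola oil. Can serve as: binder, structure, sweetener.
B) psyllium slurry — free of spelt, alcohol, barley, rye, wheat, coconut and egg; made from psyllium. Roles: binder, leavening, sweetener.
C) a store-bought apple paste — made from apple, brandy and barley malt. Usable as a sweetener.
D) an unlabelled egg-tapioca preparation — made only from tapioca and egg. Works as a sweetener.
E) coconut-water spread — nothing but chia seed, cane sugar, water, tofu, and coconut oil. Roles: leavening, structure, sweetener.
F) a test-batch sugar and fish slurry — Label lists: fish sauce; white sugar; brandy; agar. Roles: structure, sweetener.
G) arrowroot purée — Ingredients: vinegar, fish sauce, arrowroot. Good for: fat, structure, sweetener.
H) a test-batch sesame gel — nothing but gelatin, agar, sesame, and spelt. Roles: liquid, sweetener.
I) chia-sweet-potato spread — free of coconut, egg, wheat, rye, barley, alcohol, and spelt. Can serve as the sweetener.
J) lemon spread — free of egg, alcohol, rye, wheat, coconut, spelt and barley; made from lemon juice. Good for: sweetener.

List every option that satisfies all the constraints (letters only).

A: only corn, date and canola oil; none excluded — OK
B: all constraints satisfied — keep
C: has barley malt, so not gluten-free; has brandy, so not alcohol-free — no
D: has egg, so not egg-free — reject
E: has coconut oil, so not coconut-free — out
F: has brandy, so not alcohol-free — no
G: every rule checks out — OK
H: has spelt, so not gluten-free — reject
I: works as a sweetener, no alcohol, gluten-free — keep
J: all constraints satisfied — OK

A, B, G, I, J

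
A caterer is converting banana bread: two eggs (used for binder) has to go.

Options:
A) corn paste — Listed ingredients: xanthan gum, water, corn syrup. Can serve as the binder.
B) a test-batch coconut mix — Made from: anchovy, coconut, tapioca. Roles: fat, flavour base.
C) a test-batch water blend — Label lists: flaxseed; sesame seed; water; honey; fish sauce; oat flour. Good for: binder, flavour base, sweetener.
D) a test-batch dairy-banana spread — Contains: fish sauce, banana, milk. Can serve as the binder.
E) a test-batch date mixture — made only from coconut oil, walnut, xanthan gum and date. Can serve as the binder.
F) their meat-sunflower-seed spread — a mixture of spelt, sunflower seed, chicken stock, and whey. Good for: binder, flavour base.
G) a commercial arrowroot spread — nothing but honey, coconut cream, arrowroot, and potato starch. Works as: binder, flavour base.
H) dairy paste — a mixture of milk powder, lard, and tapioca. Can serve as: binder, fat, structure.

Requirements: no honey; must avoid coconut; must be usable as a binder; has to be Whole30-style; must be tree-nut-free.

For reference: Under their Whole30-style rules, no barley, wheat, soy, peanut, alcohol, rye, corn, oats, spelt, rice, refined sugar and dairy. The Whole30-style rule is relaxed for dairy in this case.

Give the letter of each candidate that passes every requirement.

A: has corn syrup, so not Whole30-style — out
B: not usable as a binder; has coconut, so not coconut-free — reject
C: has oat flour, so not Whole30-style; has honey, so not honey-free — out
D: dairy is permitted under the Whole30-style carve-out; nothing else excluded — valid
E: has coconut oil, so not coconut-free; has walnut, so not tree-nut-free — reject
F: has spelt, so not Whole30-style — out
G: has coconut cream, so not coconut-free; has honey, so not honey-free — reject
H: dairy is permitted under the Whole30-style carve-out; nothing else excluded — valid

D, H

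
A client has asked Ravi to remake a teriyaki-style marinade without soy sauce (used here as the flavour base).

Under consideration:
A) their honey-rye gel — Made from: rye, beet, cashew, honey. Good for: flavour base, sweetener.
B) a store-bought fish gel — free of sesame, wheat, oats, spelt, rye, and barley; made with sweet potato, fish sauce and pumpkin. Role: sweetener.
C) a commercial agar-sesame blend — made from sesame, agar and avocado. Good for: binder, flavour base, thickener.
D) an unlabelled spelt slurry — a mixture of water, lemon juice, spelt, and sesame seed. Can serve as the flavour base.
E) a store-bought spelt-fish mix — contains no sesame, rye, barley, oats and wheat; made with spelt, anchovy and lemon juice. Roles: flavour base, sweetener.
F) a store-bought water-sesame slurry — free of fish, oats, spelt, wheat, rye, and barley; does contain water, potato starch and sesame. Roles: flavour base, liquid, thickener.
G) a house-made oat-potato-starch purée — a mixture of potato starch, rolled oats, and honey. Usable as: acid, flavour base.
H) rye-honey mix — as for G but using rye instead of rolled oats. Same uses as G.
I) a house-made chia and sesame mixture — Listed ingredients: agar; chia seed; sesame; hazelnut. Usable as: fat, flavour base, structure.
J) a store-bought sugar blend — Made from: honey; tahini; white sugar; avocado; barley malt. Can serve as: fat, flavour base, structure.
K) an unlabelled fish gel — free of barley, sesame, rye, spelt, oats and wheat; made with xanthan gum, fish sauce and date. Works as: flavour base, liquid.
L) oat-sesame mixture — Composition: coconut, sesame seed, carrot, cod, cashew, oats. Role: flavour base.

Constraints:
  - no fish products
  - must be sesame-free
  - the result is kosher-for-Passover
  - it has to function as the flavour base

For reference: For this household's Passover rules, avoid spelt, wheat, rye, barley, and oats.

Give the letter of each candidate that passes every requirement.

none

A: has rye, so not kosher-for-Passover — no
B: not usable as a flavour base; has fish sauce, so not fish-free — reject
C: has sesame, so not sesame-free — no
D: has spelt, so not kosher-for-Passover; has sesame seed, so not sesame-free — reject
E: has spelt, so not kosher-for-Passover; has anchovy, so not fish-free — no
F: has sesame, so not sesame-free — reject
G: has rolled oats, so not kosher-for-Passover — out
H: has rye, so not kosher-for-Passover — no
I: has sesame, so not sesame-free — reject
J: has barley malt, so not kosher-for-Passover; has tahini, so not sesame-free — no
K: has fish sauce, so not fish-free — reject
L: has oats, so not kosher-for-Passover; has cod, so not fish-free (and 1 more) — reject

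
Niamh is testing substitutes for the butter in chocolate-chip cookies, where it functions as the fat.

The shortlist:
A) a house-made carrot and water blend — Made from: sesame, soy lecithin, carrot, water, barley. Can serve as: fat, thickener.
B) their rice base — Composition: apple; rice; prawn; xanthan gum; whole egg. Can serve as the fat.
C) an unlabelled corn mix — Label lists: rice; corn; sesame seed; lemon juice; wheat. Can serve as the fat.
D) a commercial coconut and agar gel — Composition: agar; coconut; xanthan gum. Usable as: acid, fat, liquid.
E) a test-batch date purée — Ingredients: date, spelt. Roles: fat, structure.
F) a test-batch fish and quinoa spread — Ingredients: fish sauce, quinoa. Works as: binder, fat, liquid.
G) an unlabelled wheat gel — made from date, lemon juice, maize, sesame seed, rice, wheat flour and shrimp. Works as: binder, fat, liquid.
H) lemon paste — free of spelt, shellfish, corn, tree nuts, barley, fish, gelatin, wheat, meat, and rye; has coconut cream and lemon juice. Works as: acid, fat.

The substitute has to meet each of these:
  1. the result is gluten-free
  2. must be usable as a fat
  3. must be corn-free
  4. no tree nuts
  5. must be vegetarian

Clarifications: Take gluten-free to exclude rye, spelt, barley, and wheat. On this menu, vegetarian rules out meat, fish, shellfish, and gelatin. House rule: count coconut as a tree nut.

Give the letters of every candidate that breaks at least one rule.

A, B, C, D, E, F, G, H

A: has barley, so not gluten-free — out
B: has prawn, so not vegetarian — out
C: has wheat, so not gluten-free; has corn, so not corn-free — no
D: has coconut, so not tree-nut-free — no
E: has spelt, so not gluten-free — no
F: has fish sauce, so not vegetarian — reject
G: has wheat flour, so not gluten-free; has shrimp, so not vegetarian (and 1 more) — out
H: has coconut cream, so not tree-nut-free — out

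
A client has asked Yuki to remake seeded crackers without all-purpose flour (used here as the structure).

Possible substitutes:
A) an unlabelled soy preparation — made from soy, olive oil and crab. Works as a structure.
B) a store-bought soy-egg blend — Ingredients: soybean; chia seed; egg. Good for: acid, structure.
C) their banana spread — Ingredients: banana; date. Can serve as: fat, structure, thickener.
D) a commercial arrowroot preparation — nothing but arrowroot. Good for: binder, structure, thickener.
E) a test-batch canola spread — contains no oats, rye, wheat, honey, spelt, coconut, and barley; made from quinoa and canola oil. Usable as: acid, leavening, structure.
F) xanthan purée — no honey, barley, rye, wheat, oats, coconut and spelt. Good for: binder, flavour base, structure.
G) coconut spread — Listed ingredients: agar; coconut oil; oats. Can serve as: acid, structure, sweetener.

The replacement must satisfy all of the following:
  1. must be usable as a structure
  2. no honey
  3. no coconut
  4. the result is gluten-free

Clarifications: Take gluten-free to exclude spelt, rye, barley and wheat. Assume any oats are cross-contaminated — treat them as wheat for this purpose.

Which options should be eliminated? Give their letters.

G

A: works as a structure, gluten-free, no coconut — valid
B: every rule checks out — keep
C: only date and banana; none excluded — keep
D: works as a structure, gluten-free, no coconut — OK
E: every rule checks out — OK
F: works as a structure, gluten-free, no coconut — OK
G: has oats, so not gluten-free; has coconut oil, so not coconut-free — out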